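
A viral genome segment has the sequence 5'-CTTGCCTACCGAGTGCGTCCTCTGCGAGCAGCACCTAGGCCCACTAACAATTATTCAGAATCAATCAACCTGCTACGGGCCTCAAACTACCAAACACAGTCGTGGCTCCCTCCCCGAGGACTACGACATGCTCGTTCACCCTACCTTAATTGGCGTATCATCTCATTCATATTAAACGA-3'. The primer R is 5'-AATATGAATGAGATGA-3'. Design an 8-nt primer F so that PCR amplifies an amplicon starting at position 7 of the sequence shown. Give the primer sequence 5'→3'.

5'-TACCGAGT-3'

The reverse primer's reverse complement TCATCTCATTCATATT matches the template at positions 158–173; the product starts at position 7.
The forward primer is identical to the top strand over positions 7–14: TACCGAGT.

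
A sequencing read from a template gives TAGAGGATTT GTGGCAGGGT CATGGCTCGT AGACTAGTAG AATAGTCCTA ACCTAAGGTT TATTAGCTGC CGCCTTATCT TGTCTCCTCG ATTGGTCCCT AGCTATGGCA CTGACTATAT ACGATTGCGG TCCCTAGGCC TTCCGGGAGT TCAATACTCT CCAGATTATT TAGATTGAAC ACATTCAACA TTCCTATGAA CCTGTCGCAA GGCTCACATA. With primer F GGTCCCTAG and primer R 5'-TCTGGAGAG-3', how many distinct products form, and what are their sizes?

The forward primer GGTCCCTAG matches the top strand at positions 94–102, 129–137.
The reverse primer's reverse complement is CTCTCCAGA, matching at positions 157–165.
Each forward site pairs with the reverse site to give a product ending at position 165: sizes 72, 37 bp.

Two products: 72 bp, 37 bp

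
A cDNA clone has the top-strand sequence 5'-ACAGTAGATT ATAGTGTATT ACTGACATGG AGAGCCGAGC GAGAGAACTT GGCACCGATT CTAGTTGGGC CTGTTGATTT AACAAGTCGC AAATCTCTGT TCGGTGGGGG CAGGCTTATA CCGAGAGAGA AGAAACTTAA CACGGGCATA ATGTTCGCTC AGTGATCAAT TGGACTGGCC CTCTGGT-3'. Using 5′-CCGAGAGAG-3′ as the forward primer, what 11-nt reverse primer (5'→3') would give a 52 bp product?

The forward primer binds at positions 121–129, so a 52 bp product ends at position 121 + 52 − 1 = 172.
The reverse primer anneals to the top strand over positions 162–172, i.e. to GTGATCAATTG.
Its sequence written 5'→3' is the reverse complement: CAATTGATCAC.

5'-CAATTGATCAC-3'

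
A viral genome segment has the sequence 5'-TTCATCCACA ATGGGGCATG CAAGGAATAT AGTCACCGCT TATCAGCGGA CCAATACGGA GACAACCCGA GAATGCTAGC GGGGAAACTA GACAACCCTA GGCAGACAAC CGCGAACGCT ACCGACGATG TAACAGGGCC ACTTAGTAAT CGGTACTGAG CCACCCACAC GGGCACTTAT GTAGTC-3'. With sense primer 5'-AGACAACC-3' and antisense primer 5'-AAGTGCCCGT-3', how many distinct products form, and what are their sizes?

The forward primer AGACAACC matches the top strand at positions 60–67, 90–97, 104–111.
The reverse primer's reverse complement is ACGGGCACTT, matching at positions 169–178.
Each forward site pairs with the reverse site to give a product ending at position 178: sizes 119, 89, 75 bp.

Three products: 119 bp, 89 bp, 75 bp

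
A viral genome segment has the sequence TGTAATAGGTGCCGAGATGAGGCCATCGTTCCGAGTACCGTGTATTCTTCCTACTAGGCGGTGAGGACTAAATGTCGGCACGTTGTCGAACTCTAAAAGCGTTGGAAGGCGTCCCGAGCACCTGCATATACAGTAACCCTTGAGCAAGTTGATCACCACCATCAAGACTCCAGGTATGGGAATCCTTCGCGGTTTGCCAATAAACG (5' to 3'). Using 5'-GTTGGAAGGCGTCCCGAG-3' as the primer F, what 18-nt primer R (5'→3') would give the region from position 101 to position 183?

5'-ATTCCCATACCTGGAGTC-3'

The product's 3' end on the top strand is position 183.
The reverse primer anneals to the top strand over positions 166–183, i.e. to GACTCCAGGTATGGGAAT.
Its sequence written 5'→3' is the reverse complement: ATTCCCATACCTGGAGTC.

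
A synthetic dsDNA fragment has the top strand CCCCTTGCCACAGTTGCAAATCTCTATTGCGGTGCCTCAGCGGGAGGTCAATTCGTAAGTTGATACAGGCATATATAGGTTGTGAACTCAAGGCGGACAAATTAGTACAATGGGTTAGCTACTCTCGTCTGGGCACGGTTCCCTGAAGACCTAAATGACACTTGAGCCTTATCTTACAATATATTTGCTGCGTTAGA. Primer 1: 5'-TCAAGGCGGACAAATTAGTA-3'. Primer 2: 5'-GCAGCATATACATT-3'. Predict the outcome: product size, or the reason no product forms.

Primer 2 (GCAGCATATACATT) does not match the top strand, and its reverse complement AATGTATATGCTGC does not match either.
With no annealing site for primer 2, no amplification occurs.

No product — primer 2 has no binding site in the template.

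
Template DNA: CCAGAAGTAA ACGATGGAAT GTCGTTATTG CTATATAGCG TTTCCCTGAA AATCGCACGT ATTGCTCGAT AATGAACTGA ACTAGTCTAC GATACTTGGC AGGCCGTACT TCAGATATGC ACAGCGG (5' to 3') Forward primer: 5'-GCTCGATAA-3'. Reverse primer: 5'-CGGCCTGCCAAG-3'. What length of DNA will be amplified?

43 bp

Forward primer GCTCGATAA is found on the top strand at positions 64–72.
Reverse complement of the reverse primer: CTTGGCAGGCCG. This occurs on the top strand at positions 95–106.
The product runs from position 64 to position 106, so its length is 106 − 64 + 1 = 43 bp.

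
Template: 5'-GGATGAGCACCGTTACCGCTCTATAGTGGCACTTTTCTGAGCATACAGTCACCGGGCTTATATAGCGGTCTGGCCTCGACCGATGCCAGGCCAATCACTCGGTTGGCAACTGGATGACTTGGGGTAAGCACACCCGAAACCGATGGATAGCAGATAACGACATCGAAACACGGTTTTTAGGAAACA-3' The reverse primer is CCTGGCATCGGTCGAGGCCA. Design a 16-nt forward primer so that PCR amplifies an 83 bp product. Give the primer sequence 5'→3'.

The reverse primer's reverse complement TGGCCTCGACCGATGCCAGG matches the template at positions 71–90, so the product ends at position 90.
An 83 bp product then starts at position 90 − 83 + 1 = 8.
The forward primer is identical to the top strand there: CACCGTTACCGCTCTA.

5'-CACCGTTACCGCTCTA-3'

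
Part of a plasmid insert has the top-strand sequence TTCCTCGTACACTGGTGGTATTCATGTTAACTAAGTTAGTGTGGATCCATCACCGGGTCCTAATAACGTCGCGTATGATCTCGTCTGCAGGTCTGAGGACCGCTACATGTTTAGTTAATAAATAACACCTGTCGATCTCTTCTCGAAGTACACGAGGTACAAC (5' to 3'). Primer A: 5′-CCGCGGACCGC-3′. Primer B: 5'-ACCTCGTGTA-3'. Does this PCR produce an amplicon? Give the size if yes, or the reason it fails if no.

Primer A (CCGCGGACCGC) does not match the top strand, and its reverse complement GCGGTCCGCGG does not match either.
With no annealing site for primer A, no amplification occurs.

No product — primer A has no binding site in the template.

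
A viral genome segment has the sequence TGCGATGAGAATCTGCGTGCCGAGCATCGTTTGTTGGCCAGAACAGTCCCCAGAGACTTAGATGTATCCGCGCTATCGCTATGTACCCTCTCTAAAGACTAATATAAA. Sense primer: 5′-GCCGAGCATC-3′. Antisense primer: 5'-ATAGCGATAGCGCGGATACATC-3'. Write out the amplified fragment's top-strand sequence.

The forward primer matches the template at positions 19–28.
The reverse primer's reverse complement is GATGTATCCGCGCTATCGCTAT, which matches the template at positions 61–82.
The product is the template from position 19 through 82 (64 bp).

5'-GCCGAGCATCGTTTGTTGGCCAGAACAGTCCCCAGAGACTTAGATGTATCCGCGCTATCGCTAT-3'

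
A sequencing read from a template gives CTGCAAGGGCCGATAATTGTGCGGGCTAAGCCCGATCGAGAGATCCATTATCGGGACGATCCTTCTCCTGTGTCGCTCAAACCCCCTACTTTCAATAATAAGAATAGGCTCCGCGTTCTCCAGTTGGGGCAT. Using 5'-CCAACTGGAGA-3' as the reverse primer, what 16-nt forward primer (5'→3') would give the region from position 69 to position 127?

The reverse primer's reverse complement TCTCCAGTTGG matches the template at positions 117–127; the product starts at position 69.
The forward primer is identical to the top strand over positions 69–84: TGTGTCGCTCAAACCC.

5'-TGTGTCGCTCAAACCC-3'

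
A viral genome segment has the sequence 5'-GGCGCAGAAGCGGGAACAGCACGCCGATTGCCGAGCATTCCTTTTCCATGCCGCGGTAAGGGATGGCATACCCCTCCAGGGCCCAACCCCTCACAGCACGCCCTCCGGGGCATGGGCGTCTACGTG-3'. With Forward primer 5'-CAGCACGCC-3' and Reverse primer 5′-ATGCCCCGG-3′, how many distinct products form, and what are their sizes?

The forward primer CAGCACGCC matches the top strand at positions 17–25, 94–102.
The reverse primer's reverse complement is CCGGGGCAT, matching at positions 105–113.
Each forward site pairs with the reverse site to give a product ending at position 113: sizes 97, 20 bp.

Two products: 97 bp, 20 bp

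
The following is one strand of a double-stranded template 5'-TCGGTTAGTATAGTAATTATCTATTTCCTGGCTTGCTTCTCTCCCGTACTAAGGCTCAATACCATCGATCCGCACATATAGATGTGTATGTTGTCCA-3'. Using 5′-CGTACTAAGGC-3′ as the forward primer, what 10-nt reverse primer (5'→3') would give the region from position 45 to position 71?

The product's 3' end on the top strand is position 71.
The reverse primer anneals to the top strand over positions 62–71, i.e. to CCATCGATCC.
Its sequence written 5'→3' is the reverse complement: GGATCGATGG.

5'-GGATCGATGG-3'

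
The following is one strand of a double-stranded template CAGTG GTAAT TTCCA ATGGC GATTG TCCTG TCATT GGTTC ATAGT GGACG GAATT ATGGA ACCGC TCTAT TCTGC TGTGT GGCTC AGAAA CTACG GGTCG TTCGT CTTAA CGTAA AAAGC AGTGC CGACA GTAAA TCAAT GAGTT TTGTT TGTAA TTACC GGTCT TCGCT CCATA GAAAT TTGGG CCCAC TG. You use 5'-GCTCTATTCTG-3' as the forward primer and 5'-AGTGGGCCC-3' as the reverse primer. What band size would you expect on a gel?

128 bp

The forward primer matches the template at positions 64–74.
Reverse complement of the reverse primer: GGGCCCACT. This occurs on the top strand at positions 183–191.
The product runs from position 64 to position 191, so its length is 191 − 64 + 1 = 128 bp.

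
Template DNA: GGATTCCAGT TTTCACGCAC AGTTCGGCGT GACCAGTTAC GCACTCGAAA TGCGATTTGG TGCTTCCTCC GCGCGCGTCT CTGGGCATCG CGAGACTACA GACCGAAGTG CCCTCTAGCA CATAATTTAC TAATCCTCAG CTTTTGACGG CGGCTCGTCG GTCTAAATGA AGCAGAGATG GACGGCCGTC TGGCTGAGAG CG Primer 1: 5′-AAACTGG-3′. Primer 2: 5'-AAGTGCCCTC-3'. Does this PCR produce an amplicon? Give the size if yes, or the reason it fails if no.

No product — the primers' 3' ends point away from each other.

Primer 1 (AAACTGG) has reverse complement CCAGTTT, which matches the top strand at positions 6–12; primer 1 anneals to the top strand there with its 3' end pointing upstream toward position 6.
Primer 2 (AAGTGCCCTC) matches the top strand directly at positions 106–115; it anneals to the bottom strand with its 3' end pointing downstream toward position 115.
The 3' ends diverge (primer 1 extends toward position 1, primer 2 toward position 202), so the primers never converge on a shared product.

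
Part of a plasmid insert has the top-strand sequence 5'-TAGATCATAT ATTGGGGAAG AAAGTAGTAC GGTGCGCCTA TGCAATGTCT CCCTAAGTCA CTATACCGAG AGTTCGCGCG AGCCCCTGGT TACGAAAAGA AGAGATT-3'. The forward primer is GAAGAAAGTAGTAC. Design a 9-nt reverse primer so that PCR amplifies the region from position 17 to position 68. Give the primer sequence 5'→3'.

5'-CGGTATAGT-3'

The product's 3' end on the top strand is position 68.
The reverse primer anneals to the top strand over positions 60–68, i.e. to ACTATACCG.
Its sequence written 5'→3' is the reverse complement: CGGTATAGT.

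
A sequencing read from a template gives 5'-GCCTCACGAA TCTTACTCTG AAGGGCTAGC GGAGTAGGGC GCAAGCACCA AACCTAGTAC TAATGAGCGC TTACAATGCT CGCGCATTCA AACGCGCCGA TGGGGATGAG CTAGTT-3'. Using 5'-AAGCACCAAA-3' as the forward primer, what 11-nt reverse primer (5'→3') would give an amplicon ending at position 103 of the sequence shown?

5'-CCATCGGCGCG-3'

The forward primer binds at positions 43–52; the product's 3' end on the top strand is position 103.
The reverse primer anneals to the top strand over positions 93–103, i.e. to CGCGCCGATGG.
Its sequence written 5'→3' is the reverse complement: CCATCGGCGCG.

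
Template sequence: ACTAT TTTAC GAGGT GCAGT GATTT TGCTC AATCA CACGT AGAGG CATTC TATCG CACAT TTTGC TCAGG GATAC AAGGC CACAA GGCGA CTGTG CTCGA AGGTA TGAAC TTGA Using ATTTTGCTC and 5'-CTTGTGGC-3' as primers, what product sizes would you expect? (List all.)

65 bp, 28 bp

The forward primer ATTTTGCTC matches the top strand at positions 22–30, 59–67.
The reverse primer's reverse complement is GCCACAAG, matching at positions 79–86.
Each forward site pairs with the reverse site to give a product ending at position 86: sizes 65, 28 bp.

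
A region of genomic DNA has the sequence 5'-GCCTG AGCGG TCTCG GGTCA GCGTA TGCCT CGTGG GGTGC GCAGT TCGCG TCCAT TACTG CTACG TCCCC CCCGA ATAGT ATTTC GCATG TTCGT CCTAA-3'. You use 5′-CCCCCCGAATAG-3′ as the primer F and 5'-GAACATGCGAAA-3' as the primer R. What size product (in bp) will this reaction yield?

26 bp

The forward primer matches the template at positions 68–79.
Taking the reverse complement of GAACATGCGAAA gives TTTCGCATGTTC, found at positions 82–93 on the template; the primer anneals here to the top strand with its 3' end pointing upstream.
Amplicon spans positions 68–93: 26 bp.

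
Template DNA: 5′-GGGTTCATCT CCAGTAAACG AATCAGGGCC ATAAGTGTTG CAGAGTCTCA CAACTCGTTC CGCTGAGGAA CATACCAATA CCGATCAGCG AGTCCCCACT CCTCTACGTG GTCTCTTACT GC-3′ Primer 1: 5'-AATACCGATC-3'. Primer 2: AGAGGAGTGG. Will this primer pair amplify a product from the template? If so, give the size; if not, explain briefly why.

Primer 1 (AATACCGATC) matches the top strand at positions 77–86; it acts as a forward primer.
Primer 2's reverse complement is CCACTCCTCT, matching the top strand at positions 96–105; it acts as a reverse primer.
The 3' ends face each other across positions 77–105, giving a 29 bp product.

Yes — a 29 bp product.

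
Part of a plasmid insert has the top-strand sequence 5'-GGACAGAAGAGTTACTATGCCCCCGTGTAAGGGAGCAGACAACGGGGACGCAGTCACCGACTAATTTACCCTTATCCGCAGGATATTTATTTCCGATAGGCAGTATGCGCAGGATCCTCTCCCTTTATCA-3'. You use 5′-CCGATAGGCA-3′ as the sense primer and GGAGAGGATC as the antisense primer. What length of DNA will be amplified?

Scanning the template, CCGATAGGCA occurs at positions 93–102; this primer anneals to the bottom strand there with its 3' end pointing downstream.
Taking the reverse complement of GGAGAGGATC gives GATCCTCTCC, found at positions 113–122 on the template; the primer anneals here to the top strand with its 3' end pointing upstream.
Product length = (reverse-primer end) − (forward-primer start) + 1 = 122 − 93 + 1 = 30 bp.

30 bp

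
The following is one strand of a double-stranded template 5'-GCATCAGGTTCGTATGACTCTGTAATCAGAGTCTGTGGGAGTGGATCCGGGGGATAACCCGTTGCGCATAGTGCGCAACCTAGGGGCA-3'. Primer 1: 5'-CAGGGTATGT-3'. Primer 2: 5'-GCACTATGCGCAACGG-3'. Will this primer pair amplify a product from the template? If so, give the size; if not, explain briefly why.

Primer 1 (CAGGGTATGT) does not match the top strand, and its reverse complement ACATACCCTG does not match either.
With no annealing site for primer 1, no amplification occurs.

No product — primer 1 has no binding site in the template.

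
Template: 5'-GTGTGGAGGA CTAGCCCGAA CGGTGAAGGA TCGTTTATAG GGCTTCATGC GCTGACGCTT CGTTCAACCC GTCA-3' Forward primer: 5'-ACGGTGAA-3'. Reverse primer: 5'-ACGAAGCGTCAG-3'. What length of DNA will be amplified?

44 bp

Scanning the template, ACGGTGAA occurs at positions 20–27; this primer anneals to the bottom strand there with its 3' end pointing downstream.
Taking the reverse complement of ACGAAGCGTCAG gives CTGACGCTTCGT, found at positions 52–63 on the template; the primer anneals here to the top strand with its 3' end pointing upstream.
Amplicon spans positions 20–63: 44 bp.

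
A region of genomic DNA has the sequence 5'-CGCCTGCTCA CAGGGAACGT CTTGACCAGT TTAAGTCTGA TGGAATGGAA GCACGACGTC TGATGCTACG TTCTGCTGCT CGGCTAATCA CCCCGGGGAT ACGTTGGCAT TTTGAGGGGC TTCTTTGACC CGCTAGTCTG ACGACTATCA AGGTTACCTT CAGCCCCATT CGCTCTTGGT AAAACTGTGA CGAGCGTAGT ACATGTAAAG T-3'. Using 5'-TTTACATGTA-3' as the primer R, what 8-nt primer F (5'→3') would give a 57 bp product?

5'-GTTACCTT-3'

The reverse primer's reverse complement TACATGTAAA matches the template at positions 200–209, so the product ends at position 209.
A 57 bp product then starts at position 209 − 57 + 1 = 153.
The forward primer is identical to the top strand there: GTTACCTT.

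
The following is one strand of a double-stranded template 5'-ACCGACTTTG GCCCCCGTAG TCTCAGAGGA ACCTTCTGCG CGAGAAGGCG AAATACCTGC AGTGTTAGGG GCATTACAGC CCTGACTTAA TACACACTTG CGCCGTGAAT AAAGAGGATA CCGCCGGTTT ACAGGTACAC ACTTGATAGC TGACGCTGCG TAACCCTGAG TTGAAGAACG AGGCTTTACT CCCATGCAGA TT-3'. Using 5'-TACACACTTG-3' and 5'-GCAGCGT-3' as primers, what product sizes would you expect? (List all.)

69 bp, 24 bp

The forward primer TACACACTTG matches the top strand at positions 91–100, 136–145.
The reverse primer's reverse complement is ACGCTGC, matching at positions 153–159.
Each forward site pairs with the reverse site to give a product ending at position 159: sizes 69, 24 bp.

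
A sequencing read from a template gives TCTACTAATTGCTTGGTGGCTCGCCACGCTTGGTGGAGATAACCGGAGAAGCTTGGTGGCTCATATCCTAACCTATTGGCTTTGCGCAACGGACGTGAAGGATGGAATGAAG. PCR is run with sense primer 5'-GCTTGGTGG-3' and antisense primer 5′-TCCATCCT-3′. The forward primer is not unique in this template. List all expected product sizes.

The forward primer GCTTGGTGG matches the top strand at positions 11–19, 28–36, 51–59.
The reverse primer's reverse complement is AGGATGGA, matching at positions 99–106.
Each forward site pairs with the reverse site to give a product ending at position 106: sizes 96, 79, 56 bp.

96 bp, 79 bp, 56 bp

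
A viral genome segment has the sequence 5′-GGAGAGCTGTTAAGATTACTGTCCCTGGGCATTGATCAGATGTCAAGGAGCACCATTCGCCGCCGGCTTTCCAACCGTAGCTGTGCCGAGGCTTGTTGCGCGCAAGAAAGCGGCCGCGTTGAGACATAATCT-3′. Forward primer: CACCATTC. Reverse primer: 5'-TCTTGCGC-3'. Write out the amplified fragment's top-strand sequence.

5'-CACCATTCGCCGCCGGCTTTCCAACCGTAGCTGTGCCGAGGCTTGTTGCGCGCAAGA-3'

Forward primer CACCATTC is found on the top strand at positions 51–58.
Taking the reverse complement of TCTTGCGC gives GCGCAAGA, found at positions 100–107 on the template; the primer anneals here to the top strand with its 3' end pointing upstream.
The product is the template from position 51 through 107 (57 bp).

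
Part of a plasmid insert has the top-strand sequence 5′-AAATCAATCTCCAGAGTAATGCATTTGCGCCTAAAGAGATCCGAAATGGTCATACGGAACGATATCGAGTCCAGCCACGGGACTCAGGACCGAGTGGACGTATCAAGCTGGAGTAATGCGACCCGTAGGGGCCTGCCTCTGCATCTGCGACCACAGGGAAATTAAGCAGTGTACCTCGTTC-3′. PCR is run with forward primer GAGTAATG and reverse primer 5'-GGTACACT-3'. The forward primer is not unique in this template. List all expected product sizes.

162 bp, 65 bp

The forward primer GAGTAATG matches the top strand at positions 14–21, 111–118.
The reverse primer's reverse complement is AGTGTACC, matching at positions 168–175.
Each forward site pairs with the reverse site to give a product ending at position 175: sizes 162, 65 bp.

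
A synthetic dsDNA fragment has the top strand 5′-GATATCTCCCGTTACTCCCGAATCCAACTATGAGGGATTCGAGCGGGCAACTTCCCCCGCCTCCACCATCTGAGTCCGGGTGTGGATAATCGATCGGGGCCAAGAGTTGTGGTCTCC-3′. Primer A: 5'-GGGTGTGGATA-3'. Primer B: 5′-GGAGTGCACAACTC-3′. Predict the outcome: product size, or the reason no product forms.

Primer B (GGAGTGCACAACTC) does not match the top strand, and its reverse complement GAGTTGTGCACTCC does not match either.
With no annealing site for primer B, no amplification occurs.

No product — primer B has no binding site in the template.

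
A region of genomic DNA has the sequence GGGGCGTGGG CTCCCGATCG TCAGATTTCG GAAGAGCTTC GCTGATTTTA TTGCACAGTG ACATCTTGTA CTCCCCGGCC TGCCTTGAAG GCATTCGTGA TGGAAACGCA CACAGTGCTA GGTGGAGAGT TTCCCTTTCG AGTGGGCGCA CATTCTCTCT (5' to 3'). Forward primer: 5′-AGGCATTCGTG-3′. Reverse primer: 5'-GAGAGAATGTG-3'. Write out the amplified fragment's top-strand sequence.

5'-AGGCATTCGTGATGGAAACGCACACAGTGCTAGGTGGAGAGTTTCCCTTTCGAGTGGGCGCACATTCTCTC-3'

Scanning the template, AGGCATTCGTG occurs at positions 89–99; this primer anneals to the bottom strand there with its 3' end pointing downstream.
The reverse primer's reverse complement is CACATTCTCTC, which matches the template at positions 149–159.
The product is the template from position 89 through 159 (71 bp).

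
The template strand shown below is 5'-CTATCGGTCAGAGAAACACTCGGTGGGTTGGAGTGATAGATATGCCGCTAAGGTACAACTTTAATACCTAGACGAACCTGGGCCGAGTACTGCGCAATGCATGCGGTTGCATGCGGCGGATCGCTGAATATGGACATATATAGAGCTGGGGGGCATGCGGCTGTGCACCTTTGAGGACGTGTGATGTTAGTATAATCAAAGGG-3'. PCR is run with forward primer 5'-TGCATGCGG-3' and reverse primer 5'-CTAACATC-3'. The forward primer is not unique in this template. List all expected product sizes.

The forward primer TGCATGCGG matches the top strand at positions 98–106, 108–116.
The reverse primer's reverse complement is GATGTTAG, matching at positions 183–190.
Each forward site pairs with the reverse site to give a product ending at position 190: sizes 93, 83 bp.

93 bp, 83 bp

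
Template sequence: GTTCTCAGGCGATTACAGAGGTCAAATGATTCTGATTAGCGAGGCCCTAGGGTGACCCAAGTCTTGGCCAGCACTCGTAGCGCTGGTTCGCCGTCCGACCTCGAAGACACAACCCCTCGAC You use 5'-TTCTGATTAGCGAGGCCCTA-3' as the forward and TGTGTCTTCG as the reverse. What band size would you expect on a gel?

82 bp

Scanning the template, TTCTGATTAGCGAGGCCCTA occurs at positions 30–49; this primer anneals to the bottom strand there with its 3' end pointing downstream.
The reverse primer's reverse complement is CGAAGACACA, which matches the template at positions 102–111.
Amplicon spans positions 30–111: 82 bp.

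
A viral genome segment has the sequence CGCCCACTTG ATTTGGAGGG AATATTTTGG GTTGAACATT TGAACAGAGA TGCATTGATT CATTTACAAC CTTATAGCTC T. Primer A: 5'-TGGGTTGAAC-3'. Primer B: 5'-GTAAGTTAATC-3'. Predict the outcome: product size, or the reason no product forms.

No product — primer B has no binding site in the template.

Primer B (GTAAGTTAATC) does not match the top strand, and its reverse complement GATTAACTTAC does not match either.
With no annealing site for primer B, no amplification occurs.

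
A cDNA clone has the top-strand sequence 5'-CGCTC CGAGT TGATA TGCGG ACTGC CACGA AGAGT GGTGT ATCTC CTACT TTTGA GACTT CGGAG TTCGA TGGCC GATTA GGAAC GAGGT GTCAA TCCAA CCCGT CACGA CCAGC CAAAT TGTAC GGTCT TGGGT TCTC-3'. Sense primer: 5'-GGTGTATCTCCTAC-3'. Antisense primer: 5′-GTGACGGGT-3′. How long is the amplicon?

The forward primer matches the template at positions 36–49.
Reverse complement of the reverse primer: ACCCGTCAC. This occurs on the top strand at positions 100–108.
Product length = (reverse-primer end) − (forward-primer start) + 1 = 108 − 36 + 1 = 73 bp.

73 bp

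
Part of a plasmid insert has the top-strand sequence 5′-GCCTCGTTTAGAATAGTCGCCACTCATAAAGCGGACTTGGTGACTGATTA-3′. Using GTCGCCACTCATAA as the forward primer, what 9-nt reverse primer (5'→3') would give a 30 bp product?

5'-AGTCACCAA-3'

The forward primer binds at positions 16–29, so a 30 bp product ends at position 16 + 30 − 1 = 45.
The reverse primer anneals to the top strand over positions 37–45, i.e. to TTGGTGACT.
Its sequence written 5'→3' is the reverse complement: AGTCACCAA.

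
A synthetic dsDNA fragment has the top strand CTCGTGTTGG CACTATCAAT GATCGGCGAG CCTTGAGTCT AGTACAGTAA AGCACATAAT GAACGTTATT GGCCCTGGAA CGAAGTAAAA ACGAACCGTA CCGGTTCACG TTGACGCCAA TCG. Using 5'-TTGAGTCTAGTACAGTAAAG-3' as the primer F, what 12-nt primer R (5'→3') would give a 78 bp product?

The forward primer binds at positions 33–52, so a 78 bp product ends at position 33 + 78 − 1 = 110.
The reverse primer anneals to the top strand over positions 99–110, i.e. to TACCGGTTCACG.
Its sequence written 5'→3' is the reverse complement: CGTGAACCGGTA.

5'-CGTGAACCGGTA-3'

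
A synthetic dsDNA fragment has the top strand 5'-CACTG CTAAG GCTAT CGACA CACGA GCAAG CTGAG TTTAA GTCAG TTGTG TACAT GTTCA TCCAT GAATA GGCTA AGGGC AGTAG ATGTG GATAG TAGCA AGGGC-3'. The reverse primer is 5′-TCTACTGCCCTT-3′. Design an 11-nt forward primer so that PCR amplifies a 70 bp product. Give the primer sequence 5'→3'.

The reverse primer's reverse complement AAGGGCAGTAGA matches the template at positions 75–86, so the product ends at position 86.
A 70 bp product then starts at position 86 − 70 + 1 = 17.
The forward primer is identical to the top strand there: GACACACGAGC.

5'-GACACACGAGC-3'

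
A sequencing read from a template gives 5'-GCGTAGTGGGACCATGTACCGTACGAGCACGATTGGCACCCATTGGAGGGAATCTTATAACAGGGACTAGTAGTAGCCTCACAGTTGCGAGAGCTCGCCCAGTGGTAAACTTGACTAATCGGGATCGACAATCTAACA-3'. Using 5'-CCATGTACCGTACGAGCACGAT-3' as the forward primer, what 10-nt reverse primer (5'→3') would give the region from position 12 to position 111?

The product's 3' end on the top strand is position 111.
The reverse primer anneals to the top strand over positions 102–111, i.e. to GTGGTAAACT.
Its sequence written 5'→3' is the reverse complement: AGTTTACCAC.

5'-AGTTTACCAC-3'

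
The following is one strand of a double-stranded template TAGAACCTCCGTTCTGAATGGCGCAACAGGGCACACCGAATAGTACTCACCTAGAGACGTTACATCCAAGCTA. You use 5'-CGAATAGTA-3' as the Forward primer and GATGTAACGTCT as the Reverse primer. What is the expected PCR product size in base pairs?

Forward primer CGAATAGTA is found on the top strand at positions 37–45.
Reverse complement of the reverse primer: AGACGTTACATC. This occurs on the top strand at positions 55–66.
Product length = (reverse-primer end) − (forward-primer start) + 1 = 66 − 37 + 1 = 30 bp.

30 bp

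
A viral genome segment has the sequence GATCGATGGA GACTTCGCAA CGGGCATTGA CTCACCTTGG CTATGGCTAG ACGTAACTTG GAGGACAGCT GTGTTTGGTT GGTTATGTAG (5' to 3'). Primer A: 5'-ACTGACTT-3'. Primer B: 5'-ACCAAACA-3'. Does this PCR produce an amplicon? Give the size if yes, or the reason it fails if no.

No product — primer A has no binding site in the template.

Primer A (ACTGACTT) does not match the top strand, and its reverse complement AAGTCAGT does not match either.
With no annealing site for primer A, no amplification occurs.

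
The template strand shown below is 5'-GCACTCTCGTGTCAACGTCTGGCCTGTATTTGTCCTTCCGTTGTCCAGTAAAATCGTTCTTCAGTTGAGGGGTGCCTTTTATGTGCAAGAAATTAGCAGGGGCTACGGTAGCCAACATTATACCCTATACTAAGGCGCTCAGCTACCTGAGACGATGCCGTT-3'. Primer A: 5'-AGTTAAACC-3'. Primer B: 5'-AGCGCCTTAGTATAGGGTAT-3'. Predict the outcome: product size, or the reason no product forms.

Primer A (AGTTAAACC) does not match the top strand, and its reverse complement GGTTTAACT does not match either.
With no annealing site for primer A, no amplification occurs.

No product — primer A has no binding site in the template.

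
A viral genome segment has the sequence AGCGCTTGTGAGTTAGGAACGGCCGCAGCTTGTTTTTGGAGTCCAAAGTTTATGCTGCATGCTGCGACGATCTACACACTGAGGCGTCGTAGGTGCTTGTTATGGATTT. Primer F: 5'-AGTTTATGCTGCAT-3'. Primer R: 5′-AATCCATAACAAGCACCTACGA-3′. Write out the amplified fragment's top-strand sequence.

Scanning the template, AGTTTATGCTGCAT occurs at positions 47–60; this primer anneals to the bottom strand there with its 3' end pointing downstream.
Taking the reverse complement of AATCCATAACAAGCACCTACGA gives TCGTAGGTGCTTGTTATGGATT, found at positions 87–108 on the template; the primer anneals here to the top strand with its 3' end pointing upstream.
The product is the template from position 47 through 108 (62 bp).

5'-AGTTTATGCTGCATGCTGCGACGATCTACACACTGAGGCGTCGTAGGTGCTTGTTATGGATT-3'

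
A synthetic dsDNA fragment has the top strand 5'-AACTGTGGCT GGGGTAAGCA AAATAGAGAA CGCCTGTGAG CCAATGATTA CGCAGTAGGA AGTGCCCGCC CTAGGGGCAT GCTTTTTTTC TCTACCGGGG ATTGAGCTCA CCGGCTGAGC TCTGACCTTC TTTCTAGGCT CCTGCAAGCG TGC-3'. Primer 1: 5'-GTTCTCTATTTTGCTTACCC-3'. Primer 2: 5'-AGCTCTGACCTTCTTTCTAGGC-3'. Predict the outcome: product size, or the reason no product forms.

Primer 1 (GTTCTCTATTTTGCTTACCC) has reverse complement GGGTAAGCAAAATAGAGAAC, which matches the top strand at positions 12–31; primer 1 anneals to the top strand there with its 3' end pointing upstream toward position 12.
Primer 2 (AGCTCTGACCTTCTTTCTAGGC) matches the top strand directly at positions 118–139; it anneals to the bottom strand with its 3' end pointing downstream toward position 139.
The 3' ends diverge (primer 1 extends toward position 1, primer 2 toward position 153), so the primers never converge on a shared product.

No product — the primers' 3' ends point away from each other.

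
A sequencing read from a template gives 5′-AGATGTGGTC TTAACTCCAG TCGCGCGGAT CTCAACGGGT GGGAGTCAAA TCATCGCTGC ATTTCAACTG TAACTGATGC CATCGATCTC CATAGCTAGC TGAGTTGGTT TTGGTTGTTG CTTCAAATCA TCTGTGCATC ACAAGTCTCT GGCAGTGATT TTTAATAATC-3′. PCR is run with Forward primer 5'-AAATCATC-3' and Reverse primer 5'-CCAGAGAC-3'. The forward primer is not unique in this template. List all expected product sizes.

The forward primer AAATCATC matches the top strand at positions 48–55, 125–132.
The reverse primer's reverse complement is GTCTCTGG, matching at positions 145–152.
Each forward site pairs with the reverse site to give a product ending at position 152: sizes 105, 28 bp.

105 bp, 28 bp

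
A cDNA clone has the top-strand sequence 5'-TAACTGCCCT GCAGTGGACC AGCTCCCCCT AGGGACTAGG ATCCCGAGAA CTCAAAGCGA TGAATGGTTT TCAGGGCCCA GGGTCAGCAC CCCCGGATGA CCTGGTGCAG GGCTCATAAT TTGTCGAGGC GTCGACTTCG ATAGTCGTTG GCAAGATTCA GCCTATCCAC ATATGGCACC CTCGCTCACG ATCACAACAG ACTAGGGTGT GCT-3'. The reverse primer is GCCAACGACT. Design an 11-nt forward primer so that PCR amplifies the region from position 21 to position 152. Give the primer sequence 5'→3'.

5'-AGCTCCCCCTA-3'

The reverse primer's reverse complement AGTCGTTGGC matches the template at positions 143–152; the product starts at position 21.
The forward primer is identical to the top strand over positions 21–31: AGCTCCCCCTA.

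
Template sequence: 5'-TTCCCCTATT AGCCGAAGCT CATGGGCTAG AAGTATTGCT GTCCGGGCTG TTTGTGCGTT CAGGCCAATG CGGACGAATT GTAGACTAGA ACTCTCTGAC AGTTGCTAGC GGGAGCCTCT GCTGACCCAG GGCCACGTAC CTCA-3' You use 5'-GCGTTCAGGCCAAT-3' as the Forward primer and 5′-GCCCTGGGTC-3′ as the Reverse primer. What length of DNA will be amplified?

78 bp

Scanning the template, GCGTTCAGGCCAAT occurs at positions 56–69; this primer anneals to the bottom strand there with its 3' end pointing downstream.
The reverse primer's reverse complement is GACCCAGGGC, which matches the template at positions 124–133.
Product length = (reverse-primer end) − (forward-primer start) + 1 = 133 − 56 + 1 = 78 bp.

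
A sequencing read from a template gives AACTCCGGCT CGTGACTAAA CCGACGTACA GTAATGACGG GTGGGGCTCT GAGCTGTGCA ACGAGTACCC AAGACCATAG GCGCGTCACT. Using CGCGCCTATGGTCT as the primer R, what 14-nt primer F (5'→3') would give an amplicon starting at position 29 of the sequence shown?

The reverse primer's reverse complement AGACCATAGGCGCG matches the template at positions 72–85; the product starts at position 29.
The forward primer is identical to the top strand over positions 29–42: CAGTAATGACGGGT.

5'-CAGTAATGACGGGT-3'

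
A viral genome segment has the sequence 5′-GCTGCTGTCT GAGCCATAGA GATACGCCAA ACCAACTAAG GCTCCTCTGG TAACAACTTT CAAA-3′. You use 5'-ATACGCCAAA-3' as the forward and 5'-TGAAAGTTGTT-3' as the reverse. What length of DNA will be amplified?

Scanning the template, ATACGCCAAA occurs at positions 22–31; this primer anneals to the bottom strand there with its 3' end pointing downstream.
The reverse primer's reverse complement is AACAACTTTCA, which matches the template at positions 52–62.
The product runs from position 22 to position 62, so its length is 62 − 22 + 1 = 41 bp.

41 bp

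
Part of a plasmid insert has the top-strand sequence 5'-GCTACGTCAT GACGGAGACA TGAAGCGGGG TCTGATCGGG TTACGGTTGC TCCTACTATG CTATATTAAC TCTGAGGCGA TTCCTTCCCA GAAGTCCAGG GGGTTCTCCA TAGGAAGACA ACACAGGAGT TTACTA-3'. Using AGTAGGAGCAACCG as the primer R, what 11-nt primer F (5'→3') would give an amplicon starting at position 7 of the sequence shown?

5'-TCATGACGGAG-3'

The reverse primer's reverse complement CGGTTGCTCCTACT matches the template at positions 44–57; the product starts at position 7.
The forward primer is identical to the top strand over positions 7–17: TCATGACGGAG.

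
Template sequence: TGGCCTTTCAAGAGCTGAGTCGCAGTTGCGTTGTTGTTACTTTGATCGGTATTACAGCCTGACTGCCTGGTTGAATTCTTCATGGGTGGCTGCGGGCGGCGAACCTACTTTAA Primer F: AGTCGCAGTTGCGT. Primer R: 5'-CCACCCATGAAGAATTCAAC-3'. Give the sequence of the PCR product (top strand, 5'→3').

5'-AGTCGCAGTTGCGTTGTTGTTACTTTGATCGGTATTACAGCCTGACTGCCTGGTTGAATTCTTCATGGGTGG-3'

Scanning the template, AGTCGCAGTTGCGT occurs at positions 18–31; this primer anneals to the bottom strand there with its 3' end pointing downstream.
Taking the reverse complement of CCACCCATGAAGAATTCAAC gives GTTGAATTCTTCATGGGTGG, found at positions 70–89 on the template; the primer anneals here to the top strand with its 3' end pointing upstream.
The product is the template from position 18 through 89 (72 bp).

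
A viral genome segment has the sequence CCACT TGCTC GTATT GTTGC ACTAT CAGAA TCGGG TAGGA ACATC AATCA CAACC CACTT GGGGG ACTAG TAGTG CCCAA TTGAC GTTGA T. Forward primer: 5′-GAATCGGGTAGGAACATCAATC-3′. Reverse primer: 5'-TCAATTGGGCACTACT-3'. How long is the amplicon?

57 bp

The forward primer matches the template at positions 28–49.
Reverse complement of the reverse primer: AGTAGTGCCCAATTGA. This occurs on the top strand at positions 69–84.
Amplicon spans positions 28–84: 57 bp.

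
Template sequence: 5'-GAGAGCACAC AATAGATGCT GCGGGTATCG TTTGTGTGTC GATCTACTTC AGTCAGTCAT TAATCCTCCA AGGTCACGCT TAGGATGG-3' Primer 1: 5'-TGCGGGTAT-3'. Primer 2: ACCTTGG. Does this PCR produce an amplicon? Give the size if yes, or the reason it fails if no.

Yes — a 55 bp product.

Primer 1 (TGCGGGTAT) matches the top strand at positions 20–28; it acts as a forward primer.
Primer 2's reverse complement is CCAAGGT, matching the top strand at positions 68–74; it acts as a reverse primer.
The 3' ends face each other across positions 20–74, giving a 55 bp product.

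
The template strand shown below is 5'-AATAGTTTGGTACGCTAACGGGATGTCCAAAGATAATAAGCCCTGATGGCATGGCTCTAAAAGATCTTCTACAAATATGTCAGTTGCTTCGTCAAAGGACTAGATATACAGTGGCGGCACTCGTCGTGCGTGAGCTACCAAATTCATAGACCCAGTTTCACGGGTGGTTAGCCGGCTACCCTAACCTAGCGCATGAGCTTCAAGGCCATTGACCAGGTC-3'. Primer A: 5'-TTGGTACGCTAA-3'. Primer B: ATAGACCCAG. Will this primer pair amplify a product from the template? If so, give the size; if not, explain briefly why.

No product — both primers anneal to the same strand and extend in the same direction.

Primer A (TTGGTACGCTAA) matches the top strand at positions 7–18 (3' end points downstream).
Primer B (ATAGACCCAG) also matches the top strand directly, at positions 146–155 — its reverse complement CTGGGTCTAT is not present.
Both primers anneal to the bottom strand with 3' ends pointing the same way, so neither can prime synthesis back toward the other.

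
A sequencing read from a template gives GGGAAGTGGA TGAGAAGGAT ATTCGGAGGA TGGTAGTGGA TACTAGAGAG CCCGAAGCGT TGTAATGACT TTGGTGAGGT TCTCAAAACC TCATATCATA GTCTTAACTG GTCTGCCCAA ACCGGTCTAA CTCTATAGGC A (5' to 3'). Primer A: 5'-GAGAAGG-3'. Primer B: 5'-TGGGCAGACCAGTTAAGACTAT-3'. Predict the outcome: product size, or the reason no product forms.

Yes — a 108 bp product.

Primer A (GAGAAGG) matches the top strand at positions 12–18; it acts as a forward primer.
Primer B's reverse complement is ATAGTCTTAACTGGTCTGCCCA, matching the top strand at positions 98–119; it acts as a reverse primer.
The 3' ends face each other across positions 12–119, giving a 108 bp product.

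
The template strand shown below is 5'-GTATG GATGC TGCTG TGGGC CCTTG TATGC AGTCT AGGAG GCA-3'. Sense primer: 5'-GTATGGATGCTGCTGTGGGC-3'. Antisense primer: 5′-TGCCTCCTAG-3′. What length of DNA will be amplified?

43 bp

The forward primer matches the template at positions 1–20.
The reverse primer's reverse complement is CTAGGAGGCA, which matches the template at positions 34–43.
The product runs from position 1 to position 43, so its length is 43 − 1 + 1 = 43 bp.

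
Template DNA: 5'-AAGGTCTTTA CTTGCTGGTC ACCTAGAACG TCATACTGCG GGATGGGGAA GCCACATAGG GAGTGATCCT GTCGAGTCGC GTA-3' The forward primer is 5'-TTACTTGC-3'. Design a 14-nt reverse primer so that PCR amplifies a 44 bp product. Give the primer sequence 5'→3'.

The forward primer binds at positions 8–15, so a 44 bp product ends at position 8 + 44 − 1 = 51.
The reverse primer anneals to the top strand over positions 38–51, i.e. to GCGGGATGGGGAAG.
Its sequence written 5'→3' is the reverse complement: CTTCCCCATCCCGC.

5'-CTTCCCCATCCCGC-3'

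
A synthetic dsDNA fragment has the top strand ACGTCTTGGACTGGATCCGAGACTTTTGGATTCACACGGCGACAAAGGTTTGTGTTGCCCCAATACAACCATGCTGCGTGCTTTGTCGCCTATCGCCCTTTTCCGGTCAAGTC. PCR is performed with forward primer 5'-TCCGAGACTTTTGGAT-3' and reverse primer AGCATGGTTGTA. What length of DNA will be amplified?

60 bp

Forward primer TCCGAGACTTTTGGAT is found on the top strand at positions 16–31.
Taking the reverse complement of AGCATGGTTGTA gives TACAACCATGCT, found at positions 64–75 on the template; the primer anneals here to the top strand with its 3' end pointing upstream.
Product length = (reverse-primer end) − (forward-primer start) + 1 = 75 − 16 + 1 = 60 bp.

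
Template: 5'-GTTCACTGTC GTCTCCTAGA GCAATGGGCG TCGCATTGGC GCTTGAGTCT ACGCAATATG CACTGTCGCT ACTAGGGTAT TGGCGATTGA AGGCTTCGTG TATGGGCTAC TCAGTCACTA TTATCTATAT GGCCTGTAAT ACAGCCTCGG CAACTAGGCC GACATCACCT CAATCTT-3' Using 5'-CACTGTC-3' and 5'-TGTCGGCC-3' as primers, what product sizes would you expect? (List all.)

The forward primer CACTGTC matches the top strand at positions 4–10, 61–67.
The reverse primer's reverse complement is GGCCGACA, matching at positions 157–164.
Each forward site pairs with the reverse site to give a product ending at position 164: sizes 161, 104 bp.

161 bp, 104 bp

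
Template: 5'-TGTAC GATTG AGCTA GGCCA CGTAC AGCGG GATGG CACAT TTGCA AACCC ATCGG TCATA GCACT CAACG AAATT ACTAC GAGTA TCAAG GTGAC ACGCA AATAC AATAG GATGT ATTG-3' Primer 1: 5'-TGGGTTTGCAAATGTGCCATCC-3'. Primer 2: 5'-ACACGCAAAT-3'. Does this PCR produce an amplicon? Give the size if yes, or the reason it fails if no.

Primer 1 (TGGGTTTGCAAATGTGCCATCC) has reverse complement GGATGGCACATTTGCAAACCCA, which matches the top strand at positions 30–51; primer 1 anneals to the top strand there with its 3' end pointing upstream toward position 30.
Primer 2 (ACACGCAAAT) matches the top strand directly at positions 94–103; it anneals to the bottom strand with its 3' end pointing downstream toward position 103.
The 3' ends diverge (primer 1 extends toward position 1, primer 2 toward position 119), so the primers never converge on a shared product.

No product — the primers' 3' ends point away from each other.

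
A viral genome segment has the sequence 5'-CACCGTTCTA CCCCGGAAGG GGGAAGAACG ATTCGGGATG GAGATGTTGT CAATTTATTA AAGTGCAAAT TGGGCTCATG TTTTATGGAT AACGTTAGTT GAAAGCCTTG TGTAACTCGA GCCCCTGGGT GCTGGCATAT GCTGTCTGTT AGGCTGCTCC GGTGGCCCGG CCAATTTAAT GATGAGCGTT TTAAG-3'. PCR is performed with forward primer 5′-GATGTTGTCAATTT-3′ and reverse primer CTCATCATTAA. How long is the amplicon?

144 bp

The forward primer matches the template at positions 43–56.
The reverse primer's reverse complement is TTAATGATGAG, which matches the template at positions 176–186.
The product runs from position 43 to position 186, so its length is 186 − 43 + 1 = 144 bp.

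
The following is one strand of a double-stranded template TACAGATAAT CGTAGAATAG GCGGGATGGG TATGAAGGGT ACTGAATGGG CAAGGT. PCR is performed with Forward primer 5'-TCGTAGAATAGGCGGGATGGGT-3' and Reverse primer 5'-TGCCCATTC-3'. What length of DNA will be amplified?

The forward primer matches the template at positions 10–31.
The reverse primer's reverse complement is GAATGGGCA, which matches the template at positions 44–52.
The product runs from position 10 to position 52, so its length is 52 − 10 + 1 = 43 bp.

43 bp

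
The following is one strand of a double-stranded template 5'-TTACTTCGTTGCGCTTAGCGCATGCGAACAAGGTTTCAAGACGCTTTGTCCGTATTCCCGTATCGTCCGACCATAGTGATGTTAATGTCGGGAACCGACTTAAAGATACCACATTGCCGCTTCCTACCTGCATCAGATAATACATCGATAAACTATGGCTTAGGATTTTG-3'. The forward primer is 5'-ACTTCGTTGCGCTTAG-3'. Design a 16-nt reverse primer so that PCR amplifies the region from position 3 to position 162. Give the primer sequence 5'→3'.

5'-TAAGCCATAGTTTATC-3'

The product's 3' end on the top strand is position 162.
The reverse primer anneals to the top strand over positions 147–162, i.e. to GATAAACTATGGCTTA.
Its sequence written 5'→3' is the reverse complement: TAAGCCATAGTTTATC.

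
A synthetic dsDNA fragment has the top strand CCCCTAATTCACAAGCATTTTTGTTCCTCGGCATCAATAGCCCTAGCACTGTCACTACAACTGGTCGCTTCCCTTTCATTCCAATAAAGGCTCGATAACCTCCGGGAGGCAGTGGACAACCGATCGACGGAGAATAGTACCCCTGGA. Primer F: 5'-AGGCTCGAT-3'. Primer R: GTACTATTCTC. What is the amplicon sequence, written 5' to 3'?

Scanning the template, AGGCTCGAT occurs at positions 88–96; this primer anneals to the bottom strand there with its 3' end pointing downstream.
Reverse complement of the reverse primer: GAGAATAGTAC. This occurs on the top strand at positions 130–140.
The product is the template from position 88 through 140 (53 bp).

5'-AGGCTCGATAACCTCCGGGAGGCAGTGGACAACCGATCGACGGAGAATAGTAC-3'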